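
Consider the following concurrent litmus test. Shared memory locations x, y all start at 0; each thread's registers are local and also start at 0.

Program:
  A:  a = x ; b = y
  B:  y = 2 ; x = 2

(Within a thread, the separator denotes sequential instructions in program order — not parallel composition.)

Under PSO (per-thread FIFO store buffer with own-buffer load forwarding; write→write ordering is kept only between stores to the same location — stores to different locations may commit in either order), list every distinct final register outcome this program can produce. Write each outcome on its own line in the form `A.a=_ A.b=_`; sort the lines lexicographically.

A.a=0 A.b=0
A.a=0 A.b=2
A.a=2 A.b=0
A.a=2 A.b=2

outcome vector order: (A.a,A.b)
|PSO outcomes| = 4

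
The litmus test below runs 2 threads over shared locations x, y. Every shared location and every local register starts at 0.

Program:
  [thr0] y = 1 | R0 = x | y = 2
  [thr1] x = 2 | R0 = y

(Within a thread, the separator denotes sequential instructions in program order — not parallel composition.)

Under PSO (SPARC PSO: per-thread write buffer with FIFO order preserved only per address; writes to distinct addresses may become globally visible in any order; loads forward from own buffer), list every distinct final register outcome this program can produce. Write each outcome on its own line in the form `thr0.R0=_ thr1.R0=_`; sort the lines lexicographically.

outcome vector order: (thr0.R0,thr1.R0)
|PSO outcomes| = 6

thr0.R0=0 thr1.R0=0
thr0.R0=0 thr1.R0=1
thr0.R0=0 thr1.R0=2
thr0.R0=2 thr1.R0=0
thr0.R0=2 thr1.R0=1
thr0.R0=2 thr1.R0=2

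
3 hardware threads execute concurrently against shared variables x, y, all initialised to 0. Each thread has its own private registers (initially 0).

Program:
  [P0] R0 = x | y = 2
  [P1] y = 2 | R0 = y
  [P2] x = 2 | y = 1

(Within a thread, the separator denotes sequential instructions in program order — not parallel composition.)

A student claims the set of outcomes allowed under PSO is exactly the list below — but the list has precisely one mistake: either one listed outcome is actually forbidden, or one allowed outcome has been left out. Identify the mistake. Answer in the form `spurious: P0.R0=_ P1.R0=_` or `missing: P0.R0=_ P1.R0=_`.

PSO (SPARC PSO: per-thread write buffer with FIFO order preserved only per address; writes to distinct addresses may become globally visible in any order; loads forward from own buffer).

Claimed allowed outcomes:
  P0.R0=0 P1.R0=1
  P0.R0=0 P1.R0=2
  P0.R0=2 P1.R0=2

outcome vector order: (P0.R0,P1.R0)
PSO (4): 0/1; 0/2; 2/1; 2/2
PSO∖claimed = {2/1}

missing: P0.R0=2 P1.R0=1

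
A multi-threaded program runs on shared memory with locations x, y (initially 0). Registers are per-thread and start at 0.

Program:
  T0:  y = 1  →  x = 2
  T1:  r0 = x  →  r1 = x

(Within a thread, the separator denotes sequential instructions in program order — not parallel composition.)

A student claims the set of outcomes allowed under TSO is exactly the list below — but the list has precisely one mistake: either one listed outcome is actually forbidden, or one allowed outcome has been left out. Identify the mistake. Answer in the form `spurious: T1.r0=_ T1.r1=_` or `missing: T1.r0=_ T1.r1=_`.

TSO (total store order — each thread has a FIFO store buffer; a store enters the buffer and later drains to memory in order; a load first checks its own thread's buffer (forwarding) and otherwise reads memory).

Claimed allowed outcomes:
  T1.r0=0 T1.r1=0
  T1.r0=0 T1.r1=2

outcome vector order: (T1.r0,T1.r1)
under TSO → 0/0; 0/2; 2/2
TSO∖claimed = {2/2}

missing: T1.r0=2 T1.r1=2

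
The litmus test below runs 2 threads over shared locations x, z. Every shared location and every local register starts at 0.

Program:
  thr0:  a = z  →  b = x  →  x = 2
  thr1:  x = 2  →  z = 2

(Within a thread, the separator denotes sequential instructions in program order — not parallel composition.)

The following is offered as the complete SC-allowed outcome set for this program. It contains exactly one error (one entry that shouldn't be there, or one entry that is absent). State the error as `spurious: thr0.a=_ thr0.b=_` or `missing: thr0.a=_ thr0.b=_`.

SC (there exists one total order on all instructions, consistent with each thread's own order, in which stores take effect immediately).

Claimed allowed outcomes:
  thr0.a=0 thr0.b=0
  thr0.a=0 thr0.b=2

outcome vector order: (thr0.a,thr0.b)
under SC → (0,0), (0,2), (2,2)
SC∖claimed = {(2,2)}

missing: thr0.a=2 thr0.b=2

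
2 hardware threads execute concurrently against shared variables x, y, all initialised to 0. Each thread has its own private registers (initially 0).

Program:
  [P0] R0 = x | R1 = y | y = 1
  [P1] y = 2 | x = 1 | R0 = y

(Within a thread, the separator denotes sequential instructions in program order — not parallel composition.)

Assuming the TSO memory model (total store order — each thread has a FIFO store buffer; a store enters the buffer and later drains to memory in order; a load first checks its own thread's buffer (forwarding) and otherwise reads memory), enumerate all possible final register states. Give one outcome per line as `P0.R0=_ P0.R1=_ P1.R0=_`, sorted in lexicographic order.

outcome vector order: (P0.R0,P0.R1,P1.R0)
|TSO outcomes| = 6

P0.R0=0 P0.R1=0 P1.R0=1
P0.R0=0 P0.R1=0 P1.R0=2
P0.R0=0 P0.R1=2 P1.R0=1
P0.R0=0 P0.R1=2 P1.R0=2
P0.R0=1 P0.R1=2 P1.R0=1
P0.R0=1 P0.R1=2 P1.R0=2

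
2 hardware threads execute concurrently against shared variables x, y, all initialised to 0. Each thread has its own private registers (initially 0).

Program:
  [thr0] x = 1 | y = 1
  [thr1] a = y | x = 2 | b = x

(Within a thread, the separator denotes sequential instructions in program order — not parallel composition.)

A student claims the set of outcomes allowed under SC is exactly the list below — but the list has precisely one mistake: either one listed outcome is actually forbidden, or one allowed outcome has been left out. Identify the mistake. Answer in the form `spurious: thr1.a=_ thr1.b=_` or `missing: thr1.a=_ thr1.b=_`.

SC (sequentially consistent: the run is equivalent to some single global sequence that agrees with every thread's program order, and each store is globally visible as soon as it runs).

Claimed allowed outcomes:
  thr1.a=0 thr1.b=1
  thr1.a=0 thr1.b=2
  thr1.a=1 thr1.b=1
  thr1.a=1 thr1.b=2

spurious: thr1.a=1 thr1.b=1

outcome vector order: (thr1.a,thr1.b)
SC: 3 outcomes — {0/1 0/2 1/2}
claimed∖SC = {1/1}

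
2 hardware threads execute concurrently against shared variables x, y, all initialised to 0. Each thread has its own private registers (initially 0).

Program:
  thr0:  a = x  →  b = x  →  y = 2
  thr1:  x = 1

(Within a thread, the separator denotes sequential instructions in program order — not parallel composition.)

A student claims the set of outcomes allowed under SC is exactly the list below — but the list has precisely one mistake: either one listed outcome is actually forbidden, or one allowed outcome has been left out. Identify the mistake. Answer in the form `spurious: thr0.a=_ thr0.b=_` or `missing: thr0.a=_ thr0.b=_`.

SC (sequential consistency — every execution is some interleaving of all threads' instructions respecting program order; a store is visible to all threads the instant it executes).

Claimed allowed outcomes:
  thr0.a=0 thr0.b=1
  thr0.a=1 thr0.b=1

missing: thr0.a=0 thr0.b=0

outcome vector order: (thr0.a,thr0.b)
SC: 3 outcomes — {(0,0); (0,1); (1,1)}
SC∖claimed = {(0,0)}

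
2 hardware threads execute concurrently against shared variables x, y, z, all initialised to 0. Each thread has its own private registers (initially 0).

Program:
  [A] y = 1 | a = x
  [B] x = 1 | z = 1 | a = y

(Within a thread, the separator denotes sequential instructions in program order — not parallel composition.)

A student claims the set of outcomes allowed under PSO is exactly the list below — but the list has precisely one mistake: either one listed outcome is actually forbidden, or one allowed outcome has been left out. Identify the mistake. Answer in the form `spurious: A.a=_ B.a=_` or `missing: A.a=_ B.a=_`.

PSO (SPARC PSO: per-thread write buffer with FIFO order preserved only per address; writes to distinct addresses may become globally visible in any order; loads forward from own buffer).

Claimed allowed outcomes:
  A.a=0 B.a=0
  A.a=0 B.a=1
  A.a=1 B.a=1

missing: A.a=1 B.a=0

outcome vector order: (A.a,B.a)
under PSO → 00, 01, 10, 11
PSO∖claimed = {10}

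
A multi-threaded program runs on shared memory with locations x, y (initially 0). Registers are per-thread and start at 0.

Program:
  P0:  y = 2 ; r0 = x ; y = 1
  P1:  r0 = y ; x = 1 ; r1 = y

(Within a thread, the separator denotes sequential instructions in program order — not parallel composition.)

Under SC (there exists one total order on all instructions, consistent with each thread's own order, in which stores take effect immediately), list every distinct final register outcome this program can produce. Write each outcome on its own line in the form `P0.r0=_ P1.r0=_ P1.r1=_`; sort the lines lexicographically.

outcome vector order: (P0.r0,P1.r0,P1.r1)
|SC outcomes| = 10

P0.r0=0 P1.r0=0 P1.r1=1
P0.r0=0 P1.r0=0 P1.r1=2
P0.r0=0 P1.r0=1 P1.r1=1
P0.r0=0 P1.r0=2 P1.r1=1
P0.r0=0 P1.r0=2 P1.r1=2
P0.r0=1 P1.r0=0 P1.r1=0
P0.r0=1 P1.r0=0 P1.r1=1
P0.r0=1 P1.r0=0 P1.r1=2
P0.r0=1 P1.r0=2 P1.r1=1
P0.r0=1 P1.r0=2 P1.r1=2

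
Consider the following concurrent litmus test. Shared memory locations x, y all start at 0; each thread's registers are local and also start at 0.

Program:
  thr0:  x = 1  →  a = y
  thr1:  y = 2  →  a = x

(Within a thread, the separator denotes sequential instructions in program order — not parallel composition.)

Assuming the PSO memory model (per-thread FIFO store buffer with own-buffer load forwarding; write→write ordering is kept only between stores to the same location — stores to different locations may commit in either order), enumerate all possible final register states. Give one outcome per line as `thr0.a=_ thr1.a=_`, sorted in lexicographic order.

outcome vector order: (thr0.a,thr1.a)
|PSO outcomes| = 4

thr0.a=0 thr1.a=0
thr0.a=0 thr1.a=1
thr0.a=2 thr1.a=0
thr0.a=2 thr1.a=1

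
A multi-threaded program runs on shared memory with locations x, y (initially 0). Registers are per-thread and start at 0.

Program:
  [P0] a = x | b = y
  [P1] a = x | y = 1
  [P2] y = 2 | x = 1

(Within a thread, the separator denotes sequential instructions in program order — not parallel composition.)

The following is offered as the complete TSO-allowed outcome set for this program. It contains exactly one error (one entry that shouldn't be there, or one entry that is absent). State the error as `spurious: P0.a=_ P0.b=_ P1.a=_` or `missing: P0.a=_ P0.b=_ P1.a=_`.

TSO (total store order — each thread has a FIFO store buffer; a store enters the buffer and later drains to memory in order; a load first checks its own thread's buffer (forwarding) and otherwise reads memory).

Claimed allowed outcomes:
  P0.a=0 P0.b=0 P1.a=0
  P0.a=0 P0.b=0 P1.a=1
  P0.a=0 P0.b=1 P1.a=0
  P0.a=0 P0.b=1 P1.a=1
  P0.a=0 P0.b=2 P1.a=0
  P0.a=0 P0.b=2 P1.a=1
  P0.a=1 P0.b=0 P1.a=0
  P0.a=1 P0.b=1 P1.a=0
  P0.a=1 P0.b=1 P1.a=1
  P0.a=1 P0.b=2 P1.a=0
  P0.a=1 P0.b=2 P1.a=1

spurious: P0.a=1 P0.b=0 P1.a=0

outcome vector order: (P0.a,P0.b,P1.a)
under TSO → 000, 001, 010, 011, 020, 021, 110, 111, 120, 121
claimed∖TSO = {100}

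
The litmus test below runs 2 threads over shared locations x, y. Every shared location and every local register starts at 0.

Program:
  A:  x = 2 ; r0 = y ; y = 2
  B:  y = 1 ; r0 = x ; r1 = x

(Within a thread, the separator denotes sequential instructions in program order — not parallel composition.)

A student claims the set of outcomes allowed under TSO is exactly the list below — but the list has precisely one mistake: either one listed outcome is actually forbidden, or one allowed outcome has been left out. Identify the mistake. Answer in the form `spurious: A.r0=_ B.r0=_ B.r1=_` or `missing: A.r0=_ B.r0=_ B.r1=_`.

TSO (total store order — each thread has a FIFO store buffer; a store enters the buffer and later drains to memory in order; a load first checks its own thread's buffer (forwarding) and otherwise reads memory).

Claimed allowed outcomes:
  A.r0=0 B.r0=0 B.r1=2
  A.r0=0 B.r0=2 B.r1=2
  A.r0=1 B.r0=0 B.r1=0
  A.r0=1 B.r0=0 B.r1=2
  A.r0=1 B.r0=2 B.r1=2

outcome vector order: (A.r0,B.r0,B.r1)
[TSO] allowed = {<0 0 0>, <0 0 2>, <0 2 2>, <1 0 0>, <1 0 2>, <1 2 2>}
TSO∖claimed = {<0 0 0>}

missing: A.r0=0 B.r0=0 B.r1=0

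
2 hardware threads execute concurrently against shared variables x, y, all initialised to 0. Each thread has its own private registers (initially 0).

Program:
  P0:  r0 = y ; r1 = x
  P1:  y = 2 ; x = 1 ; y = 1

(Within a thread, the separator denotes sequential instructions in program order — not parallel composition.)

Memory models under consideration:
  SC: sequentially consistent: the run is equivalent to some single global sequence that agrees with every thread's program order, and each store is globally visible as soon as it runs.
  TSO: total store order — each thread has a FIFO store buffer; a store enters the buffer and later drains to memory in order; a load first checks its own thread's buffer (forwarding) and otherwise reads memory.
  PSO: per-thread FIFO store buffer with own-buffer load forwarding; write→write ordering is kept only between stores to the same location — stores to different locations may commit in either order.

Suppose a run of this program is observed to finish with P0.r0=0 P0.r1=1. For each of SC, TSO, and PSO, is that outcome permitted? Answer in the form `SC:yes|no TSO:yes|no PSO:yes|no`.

outcome vector order: (P0.r0,P0.r1)
SC (5): 00, 01, 11, 20, 21
TSO (5): 00, 01, 11, 20, 21
PSO (6): 00, 01, 10, 11, 20, 21
target 01 ∈ {SC,TSO,PSO}

SC:yes TSO:yes PSO:yes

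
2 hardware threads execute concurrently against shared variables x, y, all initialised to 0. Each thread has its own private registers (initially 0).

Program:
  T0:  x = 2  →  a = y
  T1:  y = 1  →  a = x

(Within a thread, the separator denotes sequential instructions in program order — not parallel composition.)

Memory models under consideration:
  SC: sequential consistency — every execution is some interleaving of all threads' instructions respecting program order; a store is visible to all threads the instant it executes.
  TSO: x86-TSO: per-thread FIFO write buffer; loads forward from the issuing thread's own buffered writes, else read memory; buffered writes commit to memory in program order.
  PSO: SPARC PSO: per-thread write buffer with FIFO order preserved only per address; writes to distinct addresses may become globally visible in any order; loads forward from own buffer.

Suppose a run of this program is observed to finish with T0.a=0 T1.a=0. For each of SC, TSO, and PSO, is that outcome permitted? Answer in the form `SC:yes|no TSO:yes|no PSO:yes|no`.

outcome vector order: (T0.a,T1.a)
under SC → 0/2; 1/0; 1/2
under TSO → 0/0; 0/2; 1/0; 1/2
under PSO → 0/0; 0/2; 1/0; 1/2
target 0/0 ∈ {TSO,PSO}

SC:no TSO:yes PSO:yes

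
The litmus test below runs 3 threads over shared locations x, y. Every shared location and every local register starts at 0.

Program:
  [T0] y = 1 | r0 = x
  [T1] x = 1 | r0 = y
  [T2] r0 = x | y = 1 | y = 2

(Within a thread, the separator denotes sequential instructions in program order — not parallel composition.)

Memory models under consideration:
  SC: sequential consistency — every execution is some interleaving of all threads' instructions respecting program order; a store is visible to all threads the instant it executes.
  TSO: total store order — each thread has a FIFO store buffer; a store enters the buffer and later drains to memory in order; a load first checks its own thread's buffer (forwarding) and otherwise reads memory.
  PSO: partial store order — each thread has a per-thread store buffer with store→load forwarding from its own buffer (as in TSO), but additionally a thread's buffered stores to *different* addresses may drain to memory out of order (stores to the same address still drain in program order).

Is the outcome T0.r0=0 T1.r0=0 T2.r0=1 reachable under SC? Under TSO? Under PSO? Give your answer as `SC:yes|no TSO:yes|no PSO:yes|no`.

outcome vector order: (T0.r0,T1.r0,T2.r0)
under SC → (0,1,0) (0,1,1) (0,2,0) (0,2,1) (1,0,0) (1,0,1) (1,1,0) (1,1,1) (1,2,0) (1,2,1)
under TSO → (0,0,0) (0,0,1) (0,1,0) (0,1,1) (0,2,0) (0,2,1) (1,0,0) (1,0,1) (1,1,0) (1,1,1) (1,2,0) (1,2,1)
under PSO → (0,0,0) (0,0,1) (0,1,0) (0,1,1) (0,2,0) (0,2,1) (1,0,0) (1,0,1) (1,1,0) (1,1,1) (1,2,0) (1,2,1)
target (0,0,1) ∈ {TSO,PSO}

SC:no TSO:yes PSO:yes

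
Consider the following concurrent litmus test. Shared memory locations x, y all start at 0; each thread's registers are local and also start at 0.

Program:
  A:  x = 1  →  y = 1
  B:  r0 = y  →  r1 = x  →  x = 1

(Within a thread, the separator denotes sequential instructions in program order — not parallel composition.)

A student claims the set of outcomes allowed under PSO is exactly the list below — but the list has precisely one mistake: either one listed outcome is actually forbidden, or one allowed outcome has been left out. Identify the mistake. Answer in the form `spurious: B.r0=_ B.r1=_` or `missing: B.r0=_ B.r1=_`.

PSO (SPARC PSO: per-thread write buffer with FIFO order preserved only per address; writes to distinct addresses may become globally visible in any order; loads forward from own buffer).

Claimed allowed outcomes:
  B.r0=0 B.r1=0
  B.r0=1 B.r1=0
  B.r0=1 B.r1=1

missing: B.r0=0 B.r1=1

outcome vector order: (B.r0,B.r1)
[PSO] allowed = {<0 0> <0 1> <1 0> <1 1>}
PSO∖claimed = {<0 1>}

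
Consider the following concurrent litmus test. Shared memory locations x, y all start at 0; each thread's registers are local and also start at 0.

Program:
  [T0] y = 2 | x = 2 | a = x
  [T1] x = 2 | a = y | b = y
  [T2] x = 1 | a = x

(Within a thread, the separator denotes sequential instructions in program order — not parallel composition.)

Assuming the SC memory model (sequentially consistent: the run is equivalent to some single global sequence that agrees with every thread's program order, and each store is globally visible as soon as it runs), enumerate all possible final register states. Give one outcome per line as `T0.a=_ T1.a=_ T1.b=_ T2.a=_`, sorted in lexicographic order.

T0.a=1 T1.a=0 T1.b=0 T2.a=1
T0.a=1 T1.a=0 T1.b=2 T2.a=1
T0.a=1 T1.a=2 T1.b=2 T2.a=1
T0.a=1 T1.a=2 T1.b=2 T2.a=2
T0.a=2 T1.a=0 T1.b=0 T2.a=1
T0.a=2 T1.a=0 T1.b=0 T2.a=2
T0.a=2 T1.a=0 T1.b=2 T2.a=1
T0.a=2 T1.a=0 T1.b=2 T2.a=2
T0.a=2 T1.a=2 T1.b=2 T2.a=1
T0.a=2 T1.a=2 T1.b=2 T2.a=2

outcome vector order: (T0.a,T1.a,T1.b,T2.a)
|SC outcomes| = 10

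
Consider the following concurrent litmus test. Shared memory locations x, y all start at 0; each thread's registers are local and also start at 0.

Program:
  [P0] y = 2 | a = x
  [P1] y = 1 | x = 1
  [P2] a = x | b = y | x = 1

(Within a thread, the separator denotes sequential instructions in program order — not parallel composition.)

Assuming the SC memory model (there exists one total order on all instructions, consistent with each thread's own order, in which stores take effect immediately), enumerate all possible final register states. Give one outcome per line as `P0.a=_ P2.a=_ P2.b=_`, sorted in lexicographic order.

P0.a=0 P2.a=0 P2.b=0
P0.a=0 P2.a=0 P2.b=1
P0.a=0 P2.a=0 P2.b=2
P0.a=0 P2.a=1 P2.b=1
P0.a=0 P2.a=1 P2.b=2
P0.a=1 P2.a=0 P2.b=0
P0.a=1 P2.a=0 P2.b=1
P0.a=1 P2.a=0 P2.b=2
P0.a=1 P2.a=1 P2.b=1
P0.a=1 P2.a=1 P2.b=2

outcome vector order: (P0.a,P2.a,P2.b)
|SC outcomes| = 10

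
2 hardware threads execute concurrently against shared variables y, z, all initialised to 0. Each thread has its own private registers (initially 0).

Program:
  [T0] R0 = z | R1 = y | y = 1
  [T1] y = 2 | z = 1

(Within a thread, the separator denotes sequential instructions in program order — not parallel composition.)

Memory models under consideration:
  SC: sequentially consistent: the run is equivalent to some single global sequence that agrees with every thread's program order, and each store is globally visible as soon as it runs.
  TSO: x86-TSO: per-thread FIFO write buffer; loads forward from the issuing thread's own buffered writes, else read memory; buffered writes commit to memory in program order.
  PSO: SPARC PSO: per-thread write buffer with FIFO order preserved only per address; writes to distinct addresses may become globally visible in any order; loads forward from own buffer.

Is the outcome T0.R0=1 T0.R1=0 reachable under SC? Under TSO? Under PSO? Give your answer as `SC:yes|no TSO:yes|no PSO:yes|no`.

SC:no TSO:no PSO:yes

outcome vector order: (T0.R0,T0.R1)
under SC → 00, 02, 12
under TSO → 00, 02, 12
under PSO → 00, 02, 10, 12
target 10 ∈ {PSO}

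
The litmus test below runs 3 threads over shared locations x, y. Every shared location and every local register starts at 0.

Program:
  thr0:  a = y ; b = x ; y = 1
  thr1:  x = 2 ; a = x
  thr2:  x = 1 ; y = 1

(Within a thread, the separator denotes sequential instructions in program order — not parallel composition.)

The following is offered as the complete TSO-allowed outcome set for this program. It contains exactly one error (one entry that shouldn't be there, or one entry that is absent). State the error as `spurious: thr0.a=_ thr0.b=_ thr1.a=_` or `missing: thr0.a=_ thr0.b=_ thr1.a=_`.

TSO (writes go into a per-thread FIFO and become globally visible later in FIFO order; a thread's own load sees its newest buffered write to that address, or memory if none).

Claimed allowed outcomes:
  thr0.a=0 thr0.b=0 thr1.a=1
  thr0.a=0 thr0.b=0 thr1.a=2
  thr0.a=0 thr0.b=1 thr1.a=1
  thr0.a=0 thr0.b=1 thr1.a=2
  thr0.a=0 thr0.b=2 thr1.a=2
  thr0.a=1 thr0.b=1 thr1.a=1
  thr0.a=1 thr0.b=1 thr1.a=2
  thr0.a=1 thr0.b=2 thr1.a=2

missing: thr0.a=0 thr0.b=2 thr1.a=1

outcome vector order: (thr0.a,thr0.b,thr1.a)
TSO: 9 outcomes — {001; 002; 011; 012; 021; 022; 111; 112; 122}
TSO∖claimed = {021}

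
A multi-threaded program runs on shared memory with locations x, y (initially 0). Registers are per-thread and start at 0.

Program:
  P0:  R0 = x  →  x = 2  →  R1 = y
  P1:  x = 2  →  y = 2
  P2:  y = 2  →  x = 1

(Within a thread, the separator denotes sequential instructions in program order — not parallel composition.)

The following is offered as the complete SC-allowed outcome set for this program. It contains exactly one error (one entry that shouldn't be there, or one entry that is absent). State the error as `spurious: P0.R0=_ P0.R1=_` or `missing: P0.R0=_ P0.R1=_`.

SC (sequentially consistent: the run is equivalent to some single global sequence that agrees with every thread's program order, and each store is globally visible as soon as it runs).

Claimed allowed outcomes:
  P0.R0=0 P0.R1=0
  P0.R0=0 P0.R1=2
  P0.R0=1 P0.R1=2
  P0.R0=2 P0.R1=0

outcome vector order: (P0.R0,P0.R1)
SC: 5 outcomes — {0/0; 0/2; 1/2; 2/0; 2/2}
SC∖claimed = {2/2}

missing: P0.R0=2 P0.R1=2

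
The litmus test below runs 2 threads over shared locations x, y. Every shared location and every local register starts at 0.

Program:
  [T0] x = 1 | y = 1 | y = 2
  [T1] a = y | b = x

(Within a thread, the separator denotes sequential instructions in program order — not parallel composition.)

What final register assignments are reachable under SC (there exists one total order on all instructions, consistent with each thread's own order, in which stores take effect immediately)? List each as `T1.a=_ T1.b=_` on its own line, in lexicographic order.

T1.a=0 T1.b=0
T1.a=0 T1.b=1
T1.a=1 T1.b=1
T1.a=2 T1.b=1

outcome vector order: (T1.a,T1.b)
|SC outcomes| = 4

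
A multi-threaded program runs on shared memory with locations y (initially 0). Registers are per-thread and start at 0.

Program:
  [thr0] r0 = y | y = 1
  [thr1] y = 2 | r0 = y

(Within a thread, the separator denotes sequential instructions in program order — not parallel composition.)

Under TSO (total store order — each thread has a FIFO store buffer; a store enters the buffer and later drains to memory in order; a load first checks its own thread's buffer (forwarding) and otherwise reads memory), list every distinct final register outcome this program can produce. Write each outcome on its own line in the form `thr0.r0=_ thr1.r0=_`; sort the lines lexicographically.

outcome vector order: (thr0.r0,thr1.r0)
|TSO outcomes| = 4

thr0.r0=0 thr1.r0=1
thr0.r0=0 thr1.r0=2
thr0.r0=2 thr1.r0=1
thr0.r0=2 thr1.r0=2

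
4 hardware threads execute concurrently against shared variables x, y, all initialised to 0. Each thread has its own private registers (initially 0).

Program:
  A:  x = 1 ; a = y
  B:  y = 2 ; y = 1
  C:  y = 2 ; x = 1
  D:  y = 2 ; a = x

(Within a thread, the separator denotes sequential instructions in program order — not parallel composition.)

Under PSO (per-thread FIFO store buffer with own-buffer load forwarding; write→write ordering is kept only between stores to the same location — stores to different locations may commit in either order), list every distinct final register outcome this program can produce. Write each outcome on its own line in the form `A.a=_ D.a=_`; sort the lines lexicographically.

A.a=0 D.a=0
A.a=0 D.a=1
A.a=1 D.a=0
A.a=1 D.a=1
A.a=2 D.a=0
A.a=2 D.a=1

outcome vector order: (A.a,D.a)
|PSO outcomes| = 6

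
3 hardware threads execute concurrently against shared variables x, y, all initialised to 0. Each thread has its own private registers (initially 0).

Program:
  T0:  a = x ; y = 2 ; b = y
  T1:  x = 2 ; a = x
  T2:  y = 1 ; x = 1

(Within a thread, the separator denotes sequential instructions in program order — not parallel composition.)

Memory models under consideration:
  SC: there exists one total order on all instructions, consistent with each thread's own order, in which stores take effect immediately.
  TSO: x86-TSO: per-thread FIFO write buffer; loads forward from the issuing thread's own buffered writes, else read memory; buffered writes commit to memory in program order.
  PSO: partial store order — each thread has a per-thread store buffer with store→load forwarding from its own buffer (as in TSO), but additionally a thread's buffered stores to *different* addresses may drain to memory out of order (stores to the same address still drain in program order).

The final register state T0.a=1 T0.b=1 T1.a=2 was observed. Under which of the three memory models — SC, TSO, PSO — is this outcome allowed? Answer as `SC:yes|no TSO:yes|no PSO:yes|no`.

outcome vector order: (T0.a,T0.b,T1.a)
[SC] allowed = {011; 012; 021; 022; 121; 122; 211; 212; 221; 222}
[TSO] allowed = {011; 012; 021; 022; 121; 122; 211; 212; 221; 222}
[PSO] allowed = {011; 012; 021; 022; 111; 112; 121; 122; 211; 212; 221; 222}
target 112 ∈ {PSO}

SC:no TSO:no PSO:yes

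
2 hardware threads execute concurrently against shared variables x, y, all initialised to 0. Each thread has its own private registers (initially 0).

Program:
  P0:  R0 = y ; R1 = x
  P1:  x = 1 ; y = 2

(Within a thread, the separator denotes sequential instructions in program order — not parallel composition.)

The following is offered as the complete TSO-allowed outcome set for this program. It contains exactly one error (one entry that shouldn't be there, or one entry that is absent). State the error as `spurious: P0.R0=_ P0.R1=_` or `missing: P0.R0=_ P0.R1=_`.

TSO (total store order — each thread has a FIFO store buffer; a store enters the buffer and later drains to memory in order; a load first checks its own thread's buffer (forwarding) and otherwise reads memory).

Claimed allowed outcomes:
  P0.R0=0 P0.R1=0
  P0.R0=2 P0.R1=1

missing: P0.R0=0 P0.R1=1

outcome vector order: (P0.R0,P0.R1)
[TSO] allowed = {<0 0> <0 1> <2 1>}
TSO∖claimed = {<0 1>}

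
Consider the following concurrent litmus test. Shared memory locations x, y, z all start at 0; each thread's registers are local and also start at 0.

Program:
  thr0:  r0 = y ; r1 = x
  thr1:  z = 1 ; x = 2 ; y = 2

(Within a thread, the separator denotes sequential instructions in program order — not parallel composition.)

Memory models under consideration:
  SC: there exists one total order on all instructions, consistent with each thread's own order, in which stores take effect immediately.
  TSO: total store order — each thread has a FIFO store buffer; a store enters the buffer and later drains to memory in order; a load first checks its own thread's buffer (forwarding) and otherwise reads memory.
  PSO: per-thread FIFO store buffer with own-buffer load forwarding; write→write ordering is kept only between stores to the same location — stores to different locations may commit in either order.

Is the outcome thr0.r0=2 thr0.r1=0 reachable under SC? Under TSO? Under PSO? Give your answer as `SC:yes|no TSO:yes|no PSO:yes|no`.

outcome vector order: (thr0.r0,thr0.r1)
SC (3): 00 02 22
TSO (3): 00 02 22
PSO (4): 00 02 20 22
target 20 ∈ {PSO}

SC:no TSO:no PSO:yes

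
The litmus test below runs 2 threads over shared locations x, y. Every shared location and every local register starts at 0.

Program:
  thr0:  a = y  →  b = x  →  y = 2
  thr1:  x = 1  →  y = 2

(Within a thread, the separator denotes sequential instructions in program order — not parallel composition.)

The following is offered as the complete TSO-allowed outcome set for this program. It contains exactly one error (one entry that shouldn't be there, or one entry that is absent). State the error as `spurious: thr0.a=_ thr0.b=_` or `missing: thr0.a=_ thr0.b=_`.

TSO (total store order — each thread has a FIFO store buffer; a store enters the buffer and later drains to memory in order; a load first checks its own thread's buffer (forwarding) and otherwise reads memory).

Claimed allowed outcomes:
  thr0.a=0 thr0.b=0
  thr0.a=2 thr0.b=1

outcome vector order: (thr0.a,thr0.b)
[TSO] allowed = {00 01 21}
TSO∖claimed = {01}

missing: thr0.a=0 thr0.b=1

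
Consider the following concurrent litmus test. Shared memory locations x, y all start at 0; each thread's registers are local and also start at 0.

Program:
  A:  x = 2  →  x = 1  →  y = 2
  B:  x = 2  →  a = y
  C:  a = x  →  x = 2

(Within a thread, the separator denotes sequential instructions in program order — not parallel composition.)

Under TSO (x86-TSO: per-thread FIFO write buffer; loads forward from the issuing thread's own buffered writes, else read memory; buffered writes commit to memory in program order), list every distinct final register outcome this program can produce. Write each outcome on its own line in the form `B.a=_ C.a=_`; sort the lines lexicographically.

B.a=0 C.a=0
B.a=0 C.a=1
B.a=0 C.a=2
B.a=2 C.a=0
B.a=2 C.a=1
B.a=2 C.a=2

outcome vector order: (B.a,C.a)
|TSO outcomes| = 6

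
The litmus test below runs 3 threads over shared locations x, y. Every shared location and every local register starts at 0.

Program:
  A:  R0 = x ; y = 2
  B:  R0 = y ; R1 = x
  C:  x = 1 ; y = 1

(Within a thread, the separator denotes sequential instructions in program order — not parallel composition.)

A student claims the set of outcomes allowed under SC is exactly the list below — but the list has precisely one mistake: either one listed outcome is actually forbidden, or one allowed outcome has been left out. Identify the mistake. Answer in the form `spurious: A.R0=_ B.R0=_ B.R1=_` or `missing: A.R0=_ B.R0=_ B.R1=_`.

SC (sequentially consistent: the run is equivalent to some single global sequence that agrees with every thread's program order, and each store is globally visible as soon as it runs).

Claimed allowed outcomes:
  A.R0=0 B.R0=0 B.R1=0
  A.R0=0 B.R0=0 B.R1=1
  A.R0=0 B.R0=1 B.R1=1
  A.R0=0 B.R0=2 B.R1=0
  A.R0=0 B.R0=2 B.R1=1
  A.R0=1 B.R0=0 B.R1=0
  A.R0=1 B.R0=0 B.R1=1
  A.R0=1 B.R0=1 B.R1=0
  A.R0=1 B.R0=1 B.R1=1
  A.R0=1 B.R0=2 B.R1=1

spurious: A.R0=1 B.R0=1 B.R1=0

outcome vector order: (A.R0,B.R0,B.R1)
SC: 9 outcomes — {(0,0,0), (0,0,1), (0,1,1), (0,2,0), (0,2,1), (1,0,0), (1,0,1), (1,1,1), (1,2,1)}
claimed∖SC = {(1,1,0)}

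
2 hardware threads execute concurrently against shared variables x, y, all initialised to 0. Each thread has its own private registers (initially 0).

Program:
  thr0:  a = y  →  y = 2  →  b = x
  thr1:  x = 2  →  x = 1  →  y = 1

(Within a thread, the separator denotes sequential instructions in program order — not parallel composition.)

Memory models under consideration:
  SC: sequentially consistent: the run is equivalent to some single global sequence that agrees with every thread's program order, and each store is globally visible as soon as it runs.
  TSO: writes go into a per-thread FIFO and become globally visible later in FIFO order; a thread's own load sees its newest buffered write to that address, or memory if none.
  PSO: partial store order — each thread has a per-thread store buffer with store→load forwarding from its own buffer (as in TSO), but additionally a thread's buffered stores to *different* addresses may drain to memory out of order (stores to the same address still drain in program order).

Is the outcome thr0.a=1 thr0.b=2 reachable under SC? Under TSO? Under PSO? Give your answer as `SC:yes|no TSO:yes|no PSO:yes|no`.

outcome vector order: (thr0.a,thr0.b)
SC (4): 0/0 0/1 0/2 1/1
TSO (4): 0/0 0/1 0/2 1/1
PSO (6): 0/0 0/1 0/2 1/0 1/1 1/2
target 1/2 ∈ {PSO}

SC:no TSO:no PSO:yes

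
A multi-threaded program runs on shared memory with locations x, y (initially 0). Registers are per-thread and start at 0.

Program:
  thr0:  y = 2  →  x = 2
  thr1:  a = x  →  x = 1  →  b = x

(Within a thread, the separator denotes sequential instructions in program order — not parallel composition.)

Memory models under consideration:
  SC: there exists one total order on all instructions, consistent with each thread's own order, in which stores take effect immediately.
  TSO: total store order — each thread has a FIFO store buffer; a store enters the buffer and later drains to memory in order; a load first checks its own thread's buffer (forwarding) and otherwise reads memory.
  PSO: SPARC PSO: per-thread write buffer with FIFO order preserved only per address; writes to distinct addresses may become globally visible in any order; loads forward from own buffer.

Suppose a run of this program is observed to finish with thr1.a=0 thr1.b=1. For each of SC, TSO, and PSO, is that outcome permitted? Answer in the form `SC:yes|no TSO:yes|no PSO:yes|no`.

SC:yes TSO:yes PSO:yes

outcome vector order: (thr1.a,thr1.b)
under SC → 01; 02; 21
under TSO → 01; 02; 21
under PSO → 01; 02; 21
target 01 ∈ {SC,TSO,PSO}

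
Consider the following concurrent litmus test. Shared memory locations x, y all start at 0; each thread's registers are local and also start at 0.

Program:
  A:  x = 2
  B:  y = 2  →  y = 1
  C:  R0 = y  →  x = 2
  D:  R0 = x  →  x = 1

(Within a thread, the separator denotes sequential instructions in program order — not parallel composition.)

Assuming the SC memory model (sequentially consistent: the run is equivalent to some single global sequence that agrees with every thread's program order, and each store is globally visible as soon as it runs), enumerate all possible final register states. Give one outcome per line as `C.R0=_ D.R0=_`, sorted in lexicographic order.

C.R0=0 D.R0=0
C.R0=0 D.R0=2
C.R0=1 D.R0=0
C.R0=1 D.R0=2
C.R0=2 D.R0=0
C.R0=2 D.R0=2

outcome vector order: (C.R0,D.R0)
|SC outcomes| = 6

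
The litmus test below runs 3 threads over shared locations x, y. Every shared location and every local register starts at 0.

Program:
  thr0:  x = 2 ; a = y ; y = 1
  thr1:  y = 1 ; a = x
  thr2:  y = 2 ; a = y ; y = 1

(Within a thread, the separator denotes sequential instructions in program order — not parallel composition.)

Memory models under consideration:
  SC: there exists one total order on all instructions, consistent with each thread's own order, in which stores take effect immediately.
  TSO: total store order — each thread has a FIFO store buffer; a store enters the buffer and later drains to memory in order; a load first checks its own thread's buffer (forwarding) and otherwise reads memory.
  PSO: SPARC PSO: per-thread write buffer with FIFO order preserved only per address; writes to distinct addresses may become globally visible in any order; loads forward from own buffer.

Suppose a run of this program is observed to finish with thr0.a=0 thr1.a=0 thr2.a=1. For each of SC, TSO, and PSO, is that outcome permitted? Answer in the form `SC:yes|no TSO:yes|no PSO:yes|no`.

SC:no TSO:yes PSO:yes

outcome vector order: (thr0.a,thr1.a,thr2.a)
SC (10): 0/2/1 0/2/2 1/0/1 1/0/2 1/2/1 1/2/2 2/0/1 2/0/2 2/2/1 2/2/2
TSO (12): 0/0/1 0/0/2 0/2/1 0/2/2 1/0/1 1/0/2 1/2/1 1/2/2 2/0/1 2/0/2 2/2/1 2/2/2
PSO (12): 0/0/1 0/0/2 0/2/1 0/2/2 1/0/1 1/0/2 1/2/1 1/2/2 2/0/1 2/0/2 2/2/1 2/2/2
target 0/0/1 ∈ {TSO,PSO}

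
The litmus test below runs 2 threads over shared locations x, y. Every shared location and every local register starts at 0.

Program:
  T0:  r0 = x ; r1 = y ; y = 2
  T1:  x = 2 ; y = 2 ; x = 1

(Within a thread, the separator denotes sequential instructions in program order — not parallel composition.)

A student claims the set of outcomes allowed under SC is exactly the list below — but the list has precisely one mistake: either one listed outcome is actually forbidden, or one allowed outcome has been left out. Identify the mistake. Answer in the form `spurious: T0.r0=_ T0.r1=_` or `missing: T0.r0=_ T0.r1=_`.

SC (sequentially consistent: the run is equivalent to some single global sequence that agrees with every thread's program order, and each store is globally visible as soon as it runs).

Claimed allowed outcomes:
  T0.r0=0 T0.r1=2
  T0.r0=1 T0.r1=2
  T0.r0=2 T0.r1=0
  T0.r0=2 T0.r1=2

missing: T0.r0=0 T0.r1=0

outcome vector order: (T0.r0,T0.r1)
SC: 5 outcomes — {(0,0); (0,2); (1,2); (2,0); (2,2)}
SC∖claimed = {(0,0)}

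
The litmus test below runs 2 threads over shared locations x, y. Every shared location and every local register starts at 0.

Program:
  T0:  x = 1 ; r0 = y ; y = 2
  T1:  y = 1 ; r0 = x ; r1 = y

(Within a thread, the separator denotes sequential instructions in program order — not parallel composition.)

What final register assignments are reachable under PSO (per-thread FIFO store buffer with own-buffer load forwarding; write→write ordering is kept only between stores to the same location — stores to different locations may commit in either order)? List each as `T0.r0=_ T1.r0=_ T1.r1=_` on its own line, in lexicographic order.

outcome vector order: (T0.r0,T1.r0,T1.r1)
|PSO outcomes| = 8

T0.r0=0 T1.r0=0 T1.r1=1
T0.r0=0 T1.r0=0 T1.r1=2
T0.r0=0 T1.r0=1 T1.r1=1
T0.r0=0 T1.r0=1 T1.r1=2
T0.r0=1 T1.r0=0 T1.r1=1
T0.r0=1 T1.r0=0 T1.r1=2
T0.r0=1 T1.r0=1 T1.r1=1
T0.r0=1 T1.r0=1 T1.r1=2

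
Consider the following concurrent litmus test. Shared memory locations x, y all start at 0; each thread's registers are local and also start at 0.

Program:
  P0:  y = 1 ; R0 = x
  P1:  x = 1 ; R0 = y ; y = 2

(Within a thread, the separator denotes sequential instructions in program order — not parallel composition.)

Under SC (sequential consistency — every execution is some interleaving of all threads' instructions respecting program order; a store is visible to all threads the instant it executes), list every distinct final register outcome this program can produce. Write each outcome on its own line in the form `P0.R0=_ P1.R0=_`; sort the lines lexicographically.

outcome vector order: (P0.R0,P1.R0)
|SC outcomes| = 3

P0.R0=0 P1.R0=1
P0.R0=1 P1.R0=0
P0.R0=1 P1.R0=1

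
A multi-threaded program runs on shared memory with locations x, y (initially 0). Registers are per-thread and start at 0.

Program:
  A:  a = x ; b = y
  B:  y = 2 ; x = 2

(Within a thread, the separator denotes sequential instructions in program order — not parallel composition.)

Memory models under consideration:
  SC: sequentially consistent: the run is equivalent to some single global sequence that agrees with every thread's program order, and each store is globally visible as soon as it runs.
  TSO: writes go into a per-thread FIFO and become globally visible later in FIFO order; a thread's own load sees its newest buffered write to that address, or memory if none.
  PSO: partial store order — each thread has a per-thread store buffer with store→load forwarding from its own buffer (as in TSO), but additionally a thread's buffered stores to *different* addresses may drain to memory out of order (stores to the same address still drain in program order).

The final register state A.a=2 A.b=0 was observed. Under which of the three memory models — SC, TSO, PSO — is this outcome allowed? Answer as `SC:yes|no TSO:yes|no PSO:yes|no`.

SC:no TSO:no PSO:yes

outcome vector order: (A.a,A.b)
SC (3): <0 0> <0 2> <2 2>
TSO (3): <0 0> <0 2> <2 2>
PSO (4): <0 0> <0 2> <2 0> <2 2>
target <2 0> ∈ {PSO}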